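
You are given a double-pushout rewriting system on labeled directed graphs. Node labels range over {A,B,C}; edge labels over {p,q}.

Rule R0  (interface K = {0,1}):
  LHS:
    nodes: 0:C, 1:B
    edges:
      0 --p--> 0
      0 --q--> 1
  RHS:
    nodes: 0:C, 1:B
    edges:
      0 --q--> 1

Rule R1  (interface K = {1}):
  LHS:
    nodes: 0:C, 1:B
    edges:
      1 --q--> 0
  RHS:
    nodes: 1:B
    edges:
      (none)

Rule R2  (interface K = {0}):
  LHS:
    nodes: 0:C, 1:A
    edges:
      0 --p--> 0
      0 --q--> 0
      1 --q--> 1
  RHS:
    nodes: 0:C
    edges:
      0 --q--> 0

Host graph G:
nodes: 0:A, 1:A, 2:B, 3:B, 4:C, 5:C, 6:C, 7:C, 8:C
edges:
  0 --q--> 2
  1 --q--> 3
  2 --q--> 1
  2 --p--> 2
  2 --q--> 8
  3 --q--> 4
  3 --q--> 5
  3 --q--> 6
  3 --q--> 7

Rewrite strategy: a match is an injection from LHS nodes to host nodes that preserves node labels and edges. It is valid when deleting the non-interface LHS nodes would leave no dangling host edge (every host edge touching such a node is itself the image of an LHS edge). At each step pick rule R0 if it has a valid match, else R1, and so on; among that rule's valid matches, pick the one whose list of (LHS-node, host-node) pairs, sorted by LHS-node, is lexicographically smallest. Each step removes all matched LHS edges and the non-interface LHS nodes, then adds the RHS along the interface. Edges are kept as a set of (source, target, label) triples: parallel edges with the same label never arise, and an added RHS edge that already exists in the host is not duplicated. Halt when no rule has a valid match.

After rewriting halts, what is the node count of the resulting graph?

Answer: 4

Steps:
start.  V:9 E:9  edges: 0-q->2 1-q->3 2-q->1 2-p->2 2-q->8 3-q->4 3-q->5 3-q->6 3-q->7
1. fire R1 via {0↦4, 1↦3}  →  V:8 E:8  edges: 0-q->2 1-q->3 2-q->1 2-p->2 2-q->8 3-q->5 3-q->6 3-q->7
2. fire R1 via {0↦5, 1↦3}  →  V:7 E:7  edges: 0-q->2 1-q->3 2-q->1 2-p->2 2-q->8 3-q->6 3-q->7
3. fire R1 via {0↦6, 1↦3}  →  V:6 E:6  edges: 0-q->2 1-q->3 2-q->1 2-p->2 2-q->8 3-q->7
4. fire R1 via {0↦7, 1↦3}  →  V:5 E:5  edges: 0-q->2 1-q->3 2-q->1 2-p->2 2-q->8
5. fire R1 via {0↦8, 1↦2}  →  V:4 E:4  edges: 0-q->2 1-q->3 2-q->1 2-p->2
final graph: no rule applies after step 5
NF nodes: {0:A, 1:A, 2:B, 3:B}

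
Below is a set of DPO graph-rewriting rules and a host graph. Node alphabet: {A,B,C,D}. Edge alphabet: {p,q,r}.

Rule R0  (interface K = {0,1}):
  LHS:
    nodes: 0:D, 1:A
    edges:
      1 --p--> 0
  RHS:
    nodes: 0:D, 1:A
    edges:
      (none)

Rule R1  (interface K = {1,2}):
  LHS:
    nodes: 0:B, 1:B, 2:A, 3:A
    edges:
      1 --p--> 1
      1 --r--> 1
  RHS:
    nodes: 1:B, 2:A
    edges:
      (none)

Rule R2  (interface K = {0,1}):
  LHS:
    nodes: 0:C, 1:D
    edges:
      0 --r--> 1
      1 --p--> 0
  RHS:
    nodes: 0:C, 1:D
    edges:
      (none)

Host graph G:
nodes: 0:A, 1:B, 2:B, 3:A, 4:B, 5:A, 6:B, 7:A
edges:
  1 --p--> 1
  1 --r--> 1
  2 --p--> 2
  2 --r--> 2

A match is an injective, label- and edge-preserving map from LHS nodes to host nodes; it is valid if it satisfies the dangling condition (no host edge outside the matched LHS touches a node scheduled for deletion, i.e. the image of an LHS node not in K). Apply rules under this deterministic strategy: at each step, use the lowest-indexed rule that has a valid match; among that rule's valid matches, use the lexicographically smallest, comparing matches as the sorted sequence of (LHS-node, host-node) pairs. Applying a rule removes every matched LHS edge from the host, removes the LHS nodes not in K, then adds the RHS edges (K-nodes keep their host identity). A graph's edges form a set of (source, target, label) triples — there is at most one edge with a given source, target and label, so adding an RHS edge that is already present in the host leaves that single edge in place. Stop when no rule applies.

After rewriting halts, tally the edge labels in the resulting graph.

start.  V:8 E:4  edges: 1-p->1 1-r->1 2-p->2 2-r->2
1. fire R1 via {0↦4, 1↦1, 2↦0, 3↦3}  →  V:6 E:2  edges: 2-p->2 2-r->2
2. fire R1 via {0↦1, 1↦2, 2↦0, 3↦5}  →  V:4 E:0  edges: ∅
final graph: no rule applies after step 2
NF edges: []

Answer: (no edges)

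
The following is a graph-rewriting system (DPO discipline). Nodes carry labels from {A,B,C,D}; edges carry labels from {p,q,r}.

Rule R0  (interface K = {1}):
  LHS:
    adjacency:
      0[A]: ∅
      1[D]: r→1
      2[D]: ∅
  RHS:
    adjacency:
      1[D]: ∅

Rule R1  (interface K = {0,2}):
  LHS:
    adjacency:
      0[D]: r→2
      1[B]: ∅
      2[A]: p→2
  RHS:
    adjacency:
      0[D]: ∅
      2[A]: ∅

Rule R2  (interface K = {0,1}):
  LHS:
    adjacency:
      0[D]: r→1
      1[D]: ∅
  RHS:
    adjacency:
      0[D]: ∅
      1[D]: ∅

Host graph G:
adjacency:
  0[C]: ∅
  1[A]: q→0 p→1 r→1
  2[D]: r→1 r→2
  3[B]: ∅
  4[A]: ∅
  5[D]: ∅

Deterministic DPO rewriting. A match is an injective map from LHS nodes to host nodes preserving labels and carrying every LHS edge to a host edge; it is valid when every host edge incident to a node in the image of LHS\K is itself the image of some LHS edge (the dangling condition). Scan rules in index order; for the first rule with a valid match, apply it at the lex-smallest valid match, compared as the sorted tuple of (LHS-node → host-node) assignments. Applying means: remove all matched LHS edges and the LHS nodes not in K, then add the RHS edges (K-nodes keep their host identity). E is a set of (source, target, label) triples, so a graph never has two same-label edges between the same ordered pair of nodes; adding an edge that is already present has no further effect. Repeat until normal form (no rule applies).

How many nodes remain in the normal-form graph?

Answer: 3

Derivation:
start.  V:6 E:5  edges: 1-q->0 1-p->1 1-r->1 2-r->1 2-r->2
1. fire R0 via {0↦4, 1↦2, 2↦5}  →  V:4 E:4  edges: 1-q->0 1-p->1 1-r->1 2-r->1
2. fire R1 via {0↦2, 1↦3, 2↦1}  →  V:3 E:2  edges: 1-q->0 1-r->1
halt: no rule applies after step 2
NF nodes: {0:C, 1:A, 2:D}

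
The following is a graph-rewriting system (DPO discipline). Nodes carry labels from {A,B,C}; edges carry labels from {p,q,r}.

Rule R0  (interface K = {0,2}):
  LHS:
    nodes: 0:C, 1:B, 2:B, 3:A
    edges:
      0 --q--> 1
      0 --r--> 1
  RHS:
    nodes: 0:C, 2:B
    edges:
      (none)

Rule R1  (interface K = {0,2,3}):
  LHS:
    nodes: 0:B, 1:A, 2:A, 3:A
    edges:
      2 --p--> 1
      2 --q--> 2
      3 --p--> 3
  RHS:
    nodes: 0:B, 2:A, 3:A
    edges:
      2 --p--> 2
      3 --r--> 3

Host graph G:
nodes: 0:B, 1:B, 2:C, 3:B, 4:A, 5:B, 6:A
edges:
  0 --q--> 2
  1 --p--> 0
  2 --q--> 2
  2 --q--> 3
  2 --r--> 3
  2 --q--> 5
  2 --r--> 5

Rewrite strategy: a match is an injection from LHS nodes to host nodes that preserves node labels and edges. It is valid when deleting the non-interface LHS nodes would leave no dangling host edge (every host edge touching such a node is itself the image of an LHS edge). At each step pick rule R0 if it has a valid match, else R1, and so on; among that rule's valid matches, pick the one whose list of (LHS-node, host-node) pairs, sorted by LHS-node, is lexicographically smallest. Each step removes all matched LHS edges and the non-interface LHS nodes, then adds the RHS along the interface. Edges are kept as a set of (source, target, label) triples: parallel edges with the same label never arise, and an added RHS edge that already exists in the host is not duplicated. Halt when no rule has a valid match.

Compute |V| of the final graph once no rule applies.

start.  V:7 E:7  edges: 0-q->2 1-p->0 2-q->2 2-q->3 2-r->3 2-q->5 2-r->5
1. fire R0 via {0↦2, 1↦3, 2↦0, 3↦4}  →  V:5 E:5  edges: 0-q->2 1-p->0 2-q->2 2-q->5 2-r->5
2. fire R0 via {0↦2, 1↦5, 2↦0, 3↦6}  →  V:3 E:3  edges: 0-q->2 1-p->0 2-q->2
final graph: no rule applies after step 2
NF nodes: {0:B, 1:B, 2:C}

Answer: 3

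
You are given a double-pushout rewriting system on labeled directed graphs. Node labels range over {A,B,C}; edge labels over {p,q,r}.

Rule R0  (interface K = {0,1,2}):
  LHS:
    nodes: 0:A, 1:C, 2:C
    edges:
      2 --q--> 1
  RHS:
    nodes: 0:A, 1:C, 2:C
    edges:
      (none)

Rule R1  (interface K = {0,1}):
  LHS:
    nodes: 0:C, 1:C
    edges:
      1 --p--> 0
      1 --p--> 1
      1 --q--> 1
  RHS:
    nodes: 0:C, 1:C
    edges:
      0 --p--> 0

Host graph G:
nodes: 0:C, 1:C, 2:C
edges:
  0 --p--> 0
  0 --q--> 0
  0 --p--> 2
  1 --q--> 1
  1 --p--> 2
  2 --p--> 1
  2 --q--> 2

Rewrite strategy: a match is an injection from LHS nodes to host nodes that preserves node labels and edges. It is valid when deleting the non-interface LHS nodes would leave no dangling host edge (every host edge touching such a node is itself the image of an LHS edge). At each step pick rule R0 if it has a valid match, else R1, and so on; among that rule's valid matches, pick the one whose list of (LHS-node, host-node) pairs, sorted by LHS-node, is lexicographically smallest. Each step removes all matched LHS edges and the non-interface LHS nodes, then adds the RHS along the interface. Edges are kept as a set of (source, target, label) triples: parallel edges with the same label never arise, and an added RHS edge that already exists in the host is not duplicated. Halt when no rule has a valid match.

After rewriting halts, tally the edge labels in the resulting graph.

Answer: p:1

Derivation:
[0] host  ⇒  3 nodes, 7 edges  {0-p->0 0-q->0 0-p->2 1-q->1 1-p->2 2-p->1 2-q->2}
[1] R1 @ {0↦2, 1↦0}  ⇒  3 nodes, 5 edges  {1-q->1 1-p->2 2-p->1 2-p->2 2-q->2}
[2] R1 @ {0↦1, 1↦2}  ⇒  3 nodes, 3 edges  {1-p->1 1-q->1 1-p->2}
[3] R1 @ {0↦2, 1↦1}  ⇒  3 nodes, 1 edges  {2-p->2}
halt: no rule applies after step 3
NF edges: [(2, 2, 'p')]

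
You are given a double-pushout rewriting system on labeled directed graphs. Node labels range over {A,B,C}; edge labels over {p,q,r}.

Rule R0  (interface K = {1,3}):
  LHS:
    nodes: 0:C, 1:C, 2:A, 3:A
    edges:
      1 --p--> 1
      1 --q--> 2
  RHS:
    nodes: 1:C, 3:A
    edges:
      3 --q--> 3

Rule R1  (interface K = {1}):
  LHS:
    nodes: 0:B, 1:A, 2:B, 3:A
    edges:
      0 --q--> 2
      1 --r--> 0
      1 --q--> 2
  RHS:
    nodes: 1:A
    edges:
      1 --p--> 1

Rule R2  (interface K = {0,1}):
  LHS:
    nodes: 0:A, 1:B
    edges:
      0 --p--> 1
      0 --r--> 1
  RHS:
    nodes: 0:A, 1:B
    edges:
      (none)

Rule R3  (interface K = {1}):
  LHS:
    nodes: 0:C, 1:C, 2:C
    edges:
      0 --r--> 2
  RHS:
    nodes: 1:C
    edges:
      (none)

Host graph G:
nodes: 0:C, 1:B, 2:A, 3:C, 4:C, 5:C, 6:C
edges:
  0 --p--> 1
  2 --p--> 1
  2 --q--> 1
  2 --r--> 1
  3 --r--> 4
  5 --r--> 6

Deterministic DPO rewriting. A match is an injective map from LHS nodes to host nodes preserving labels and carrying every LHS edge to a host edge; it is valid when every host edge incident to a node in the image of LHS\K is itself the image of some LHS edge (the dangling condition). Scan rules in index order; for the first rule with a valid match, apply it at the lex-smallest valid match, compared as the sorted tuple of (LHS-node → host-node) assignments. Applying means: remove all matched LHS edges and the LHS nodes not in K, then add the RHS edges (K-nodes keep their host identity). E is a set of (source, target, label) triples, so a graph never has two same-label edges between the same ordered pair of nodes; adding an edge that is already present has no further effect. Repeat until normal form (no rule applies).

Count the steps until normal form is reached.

[0] host  ⇒  7 nodes, 6 edges  {0-p->1 2-p->1 2-q->1 2-r->1 3-r->4 5-r->6}
[1] R2 @ {0↦2, 1↦1}  ⇒  7 nodes, 4 edges  {0-p->1 2-q->1 3-r->4 5-r->6}
[2] R3 @ {0↦3, 1↦0, 2↦4}  ⇒  5 nodes, 3 edges  {0-p->1 2-q->1 5-r->6}
[3] R3 @ {0↦5, 1↦0, 2↦6}  ⇒  3 nodes, 2 edges  {0-p->1 2-q->1}
final graph: no rule applies after step 3

Answer: 3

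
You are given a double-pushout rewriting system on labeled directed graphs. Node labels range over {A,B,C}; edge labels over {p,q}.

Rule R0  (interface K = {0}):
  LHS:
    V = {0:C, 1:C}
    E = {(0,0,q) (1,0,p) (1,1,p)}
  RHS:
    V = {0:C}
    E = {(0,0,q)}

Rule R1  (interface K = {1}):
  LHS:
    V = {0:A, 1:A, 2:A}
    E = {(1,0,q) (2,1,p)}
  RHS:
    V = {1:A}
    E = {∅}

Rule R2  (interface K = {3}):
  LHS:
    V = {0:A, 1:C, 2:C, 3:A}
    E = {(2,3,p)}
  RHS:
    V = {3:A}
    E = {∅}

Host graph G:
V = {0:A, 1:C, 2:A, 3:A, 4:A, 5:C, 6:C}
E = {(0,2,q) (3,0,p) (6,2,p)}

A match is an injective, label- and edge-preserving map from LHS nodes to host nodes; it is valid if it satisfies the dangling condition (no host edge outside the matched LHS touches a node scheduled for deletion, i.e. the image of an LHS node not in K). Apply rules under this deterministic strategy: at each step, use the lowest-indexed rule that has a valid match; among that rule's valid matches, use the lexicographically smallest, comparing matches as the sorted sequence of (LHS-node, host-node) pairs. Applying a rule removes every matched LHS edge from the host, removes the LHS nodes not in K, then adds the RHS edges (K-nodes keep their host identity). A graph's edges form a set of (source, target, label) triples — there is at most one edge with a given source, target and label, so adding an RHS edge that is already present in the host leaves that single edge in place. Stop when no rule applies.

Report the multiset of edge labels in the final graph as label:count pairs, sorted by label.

[0] host  ⇒  7 nodes, 3 edges  {0-q->2 3-p->0 6-p->2}
[1] R2 @ {0↦4, 1↦1, 2↦6, 3↦2}  ⇒  4 nodes, 2 edges  {0-q->2 3-p->0}
[2] R1 @ {0↦2, 1↦0, 2↦3}  ⇒  2 nodes, 0 edges  {∅}
final graph: no rule applies after step 2
NF edges: []

Answer: (no edges)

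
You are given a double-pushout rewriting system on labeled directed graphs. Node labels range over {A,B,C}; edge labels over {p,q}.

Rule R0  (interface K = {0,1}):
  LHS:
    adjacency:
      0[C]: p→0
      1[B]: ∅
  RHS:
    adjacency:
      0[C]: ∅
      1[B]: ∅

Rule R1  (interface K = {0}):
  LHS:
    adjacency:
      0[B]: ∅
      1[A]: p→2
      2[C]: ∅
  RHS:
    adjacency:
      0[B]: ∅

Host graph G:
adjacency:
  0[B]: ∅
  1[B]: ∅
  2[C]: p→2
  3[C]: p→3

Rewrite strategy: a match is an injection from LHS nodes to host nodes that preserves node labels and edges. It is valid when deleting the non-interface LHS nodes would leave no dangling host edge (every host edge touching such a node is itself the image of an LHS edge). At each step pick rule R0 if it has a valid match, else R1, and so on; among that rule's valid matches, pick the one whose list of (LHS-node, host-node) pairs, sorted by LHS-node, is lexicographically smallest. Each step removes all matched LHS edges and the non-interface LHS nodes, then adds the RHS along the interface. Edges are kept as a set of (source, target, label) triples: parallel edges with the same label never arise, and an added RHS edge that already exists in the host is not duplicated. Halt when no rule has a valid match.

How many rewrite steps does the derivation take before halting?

Answer: 2

Rewrite trace:
[0] host  ⇒  4 nodes, 2 edges  {2-p->2 3-p->3}
[1] R0 @ {0↦2, 1↦0}  ⇒  4 nodes, 1 edges  {3-p->3}
[2] R0 @ {0↦3, 1↦0}  ⇒  4 nodes, 0 edges  {∅}
normal form: no rule applies after step 2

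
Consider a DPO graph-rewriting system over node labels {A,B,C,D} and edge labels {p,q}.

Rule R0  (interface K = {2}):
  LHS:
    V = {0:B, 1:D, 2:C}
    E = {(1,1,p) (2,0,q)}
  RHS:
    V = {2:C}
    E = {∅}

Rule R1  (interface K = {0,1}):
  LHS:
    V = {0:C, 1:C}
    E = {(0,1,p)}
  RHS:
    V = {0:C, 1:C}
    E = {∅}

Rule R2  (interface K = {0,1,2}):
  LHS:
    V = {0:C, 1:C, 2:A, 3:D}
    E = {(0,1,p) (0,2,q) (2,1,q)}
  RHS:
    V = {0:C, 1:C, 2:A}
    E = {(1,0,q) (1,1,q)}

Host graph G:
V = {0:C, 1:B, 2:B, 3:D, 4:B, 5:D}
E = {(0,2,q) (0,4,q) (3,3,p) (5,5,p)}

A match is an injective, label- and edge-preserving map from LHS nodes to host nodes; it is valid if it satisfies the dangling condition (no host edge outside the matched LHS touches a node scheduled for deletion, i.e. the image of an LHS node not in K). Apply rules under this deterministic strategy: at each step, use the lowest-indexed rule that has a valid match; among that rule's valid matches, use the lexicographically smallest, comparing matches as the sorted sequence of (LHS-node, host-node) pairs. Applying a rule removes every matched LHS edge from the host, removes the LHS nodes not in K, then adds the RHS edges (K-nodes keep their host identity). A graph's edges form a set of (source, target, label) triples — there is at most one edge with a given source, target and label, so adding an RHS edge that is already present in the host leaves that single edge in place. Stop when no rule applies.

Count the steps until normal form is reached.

Answer: 2

Steps:
start.  V:6 E:4  edges: 0-q->2 0-q->4 3-p->3 5-p->5
1. fire R0 via {0↦2, 1↦3, 2↦0}  →  V:4 E:2  edges: 0-q->4 5-p->5
2. fire R0 via {0↦4, 1↦5, 2↦0}  →  V:2 E:0  edges: ∅
final graph: no rule applies after step 2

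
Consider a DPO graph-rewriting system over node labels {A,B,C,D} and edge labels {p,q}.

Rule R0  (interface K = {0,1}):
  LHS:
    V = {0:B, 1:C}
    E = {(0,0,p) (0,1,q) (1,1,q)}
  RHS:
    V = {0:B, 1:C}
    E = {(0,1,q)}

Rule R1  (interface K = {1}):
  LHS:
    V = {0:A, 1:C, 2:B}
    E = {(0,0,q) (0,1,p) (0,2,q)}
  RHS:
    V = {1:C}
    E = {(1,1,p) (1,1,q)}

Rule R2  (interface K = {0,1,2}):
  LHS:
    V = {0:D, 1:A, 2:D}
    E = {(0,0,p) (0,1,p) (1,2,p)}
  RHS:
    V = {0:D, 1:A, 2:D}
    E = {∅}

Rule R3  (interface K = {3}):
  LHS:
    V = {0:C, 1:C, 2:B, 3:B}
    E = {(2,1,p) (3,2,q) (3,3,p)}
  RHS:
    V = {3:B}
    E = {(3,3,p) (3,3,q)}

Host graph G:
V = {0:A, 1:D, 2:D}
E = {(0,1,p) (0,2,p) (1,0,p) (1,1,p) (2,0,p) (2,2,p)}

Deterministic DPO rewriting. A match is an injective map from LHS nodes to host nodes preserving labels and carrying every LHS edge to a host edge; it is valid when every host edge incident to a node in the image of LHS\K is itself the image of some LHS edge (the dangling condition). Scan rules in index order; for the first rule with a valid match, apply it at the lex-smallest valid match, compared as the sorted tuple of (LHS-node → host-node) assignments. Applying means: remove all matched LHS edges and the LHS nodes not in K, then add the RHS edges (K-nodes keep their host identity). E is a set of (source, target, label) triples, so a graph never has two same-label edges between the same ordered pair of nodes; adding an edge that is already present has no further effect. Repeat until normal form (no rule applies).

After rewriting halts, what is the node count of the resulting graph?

initial: |V|=3 |E|=6  E = 0-p->1 0-p->2 1-p->0 1-p->1 2-p->0 2-p->2
step 1: apply R2 at {0↦1, 1↦0, 2↦2}  → |V|=3 |E|=3  E = 0-p->1 2-p->0 2-p->2
step 2: apply R2 at {0↦2, 1↦0, 2↦1}  → |V|=3 |E|=0  E = ∅
final graph: no rule applies after step 2
NF nodes: {0:A, 1:D, 2:D}

Answer: 3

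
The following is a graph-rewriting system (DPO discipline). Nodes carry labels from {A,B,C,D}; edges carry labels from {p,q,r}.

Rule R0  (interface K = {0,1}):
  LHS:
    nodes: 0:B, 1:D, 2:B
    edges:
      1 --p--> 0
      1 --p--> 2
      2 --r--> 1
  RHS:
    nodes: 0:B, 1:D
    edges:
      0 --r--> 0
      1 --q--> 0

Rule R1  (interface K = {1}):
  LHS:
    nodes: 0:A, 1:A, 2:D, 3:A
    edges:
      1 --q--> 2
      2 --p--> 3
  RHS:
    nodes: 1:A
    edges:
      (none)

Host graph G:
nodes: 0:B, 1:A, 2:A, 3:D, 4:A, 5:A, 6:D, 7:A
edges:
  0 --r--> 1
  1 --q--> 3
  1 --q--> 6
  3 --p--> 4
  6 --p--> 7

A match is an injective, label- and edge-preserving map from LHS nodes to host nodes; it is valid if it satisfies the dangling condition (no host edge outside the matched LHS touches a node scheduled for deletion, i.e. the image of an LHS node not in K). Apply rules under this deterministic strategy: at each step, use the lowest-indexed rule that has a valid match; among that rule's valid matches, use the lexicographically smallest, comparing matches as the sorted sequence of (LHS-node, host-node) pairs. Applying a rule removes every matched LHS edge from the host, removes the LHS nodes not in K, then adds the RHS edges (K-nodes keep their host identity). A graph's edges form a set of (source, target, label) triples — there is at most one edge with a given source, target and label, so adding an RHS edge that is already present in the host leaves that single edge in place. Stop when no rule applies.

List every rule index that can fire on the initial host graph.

Answer: [R1]

Derivation:
R0: no valid match — LHS pattern not found
R1: 4 valid matches — {0↦2, 1↦1, 2↦3, 3↦4}, {0↦2, 1↦1, 2↦6, 3↦7}, {0↦5, 1↦1, 2↦3, 3↦4} (+1 more)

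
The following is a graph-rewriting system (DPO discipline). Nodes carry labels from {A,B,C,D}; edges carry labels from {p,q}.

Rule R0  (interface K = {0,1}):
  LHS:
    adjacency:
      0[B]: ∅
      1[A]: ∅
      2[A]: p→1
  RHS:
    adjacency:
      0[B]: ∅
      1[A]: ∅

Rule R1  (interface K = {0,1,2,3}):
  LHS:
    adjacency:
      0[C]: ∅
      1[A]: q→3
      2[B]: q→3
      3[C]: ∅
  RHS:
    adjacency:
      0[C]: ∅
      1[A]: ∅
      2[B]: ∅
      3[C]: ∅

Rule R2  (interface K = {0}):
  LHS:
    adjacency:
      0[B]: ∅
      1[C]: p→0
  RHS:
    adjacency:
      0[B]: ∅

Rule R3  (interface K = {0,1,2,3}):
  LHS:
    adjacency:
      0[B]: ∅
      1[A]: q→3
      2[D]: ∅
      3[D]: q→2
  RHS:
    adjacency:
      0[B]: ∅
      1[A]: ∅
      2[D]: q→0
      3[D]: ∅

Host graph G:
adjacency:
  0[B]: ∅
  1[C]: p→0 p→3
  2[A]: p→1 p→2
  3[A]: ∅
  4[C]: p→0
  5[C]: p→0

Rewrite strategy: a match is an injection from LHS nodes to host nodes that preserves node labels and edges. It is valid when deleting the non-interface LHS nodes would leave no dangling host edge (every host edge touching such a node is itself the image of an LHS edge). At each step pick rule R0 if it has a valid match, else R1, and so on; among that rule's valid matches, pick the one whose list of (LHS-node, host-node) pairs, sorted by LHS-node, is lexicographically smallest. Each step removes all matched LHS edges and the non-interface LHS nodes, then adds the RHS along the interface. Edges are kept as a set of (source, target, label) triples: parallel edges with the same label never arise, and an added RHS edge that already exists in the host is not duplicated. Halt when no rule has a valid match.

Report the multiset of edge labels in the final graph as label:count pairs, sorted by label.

Answer: p:4

Rewrite trace:
initial: |V|=6 |E|=6  E = 1-p->0 1-p->3 2-p->1 2-p->2 4-p->0 5-p->0
step 1: apply R2 at {0↦0, 1↦4}  → |V|=5 |E|=5  E = 1-p->0 1-p->3 2-p->1 2-p->2 5-p->0
step 2: apply R2 at {0↦0, 1↦5}  → |V|=4 |E|=4  E = 1-p->0 1-p->3 2-p->1 2-p->2
halt: no rule applies after step 2
NF edges: [(1, 0, 'p'), (1, 3, 'p'), (2, 1, 'p'), (2, 2, 'p')]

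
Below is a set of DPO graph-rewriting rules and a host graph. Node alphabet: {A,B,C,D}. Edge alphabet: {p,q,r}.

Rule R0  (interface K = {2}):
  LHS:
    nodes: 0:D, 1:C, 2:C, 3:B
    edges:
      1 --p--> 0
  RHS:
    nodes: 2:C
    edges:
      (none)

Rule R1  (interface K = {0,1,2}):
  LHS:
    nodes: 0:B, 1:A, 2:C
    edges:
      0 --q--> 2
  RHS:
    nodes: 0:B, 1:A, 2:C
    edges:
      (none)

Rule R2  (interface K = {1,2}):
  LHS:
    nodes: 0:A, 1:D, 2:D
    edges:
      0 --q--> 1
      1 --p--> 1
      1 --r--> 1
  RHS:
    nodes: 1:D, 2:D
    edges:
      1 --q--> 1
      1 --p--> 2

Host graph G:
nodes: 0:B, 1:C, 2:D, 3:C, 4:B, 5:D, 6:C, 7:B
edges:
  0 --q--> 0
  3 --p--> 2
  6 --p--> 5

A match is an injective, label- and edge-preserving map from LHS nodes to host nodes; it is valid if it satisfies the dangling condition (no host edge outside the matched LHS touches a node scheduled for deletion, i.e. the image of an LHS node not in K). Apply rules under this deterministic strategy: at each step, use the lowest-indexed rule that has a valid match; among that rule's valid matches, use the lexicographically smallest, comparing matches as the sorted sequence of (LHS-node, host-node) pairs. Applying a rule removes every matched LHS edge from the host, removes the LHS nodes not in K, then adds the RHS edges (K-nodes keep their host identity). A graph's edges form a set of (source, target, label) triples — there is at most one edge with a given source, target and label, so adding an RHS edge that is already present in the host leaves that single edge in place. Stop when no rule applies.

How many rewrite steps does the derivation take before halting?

start.  V:8 E:3  edges: 0-q->0 3-p->2 6-p->5
1. fire R0 via {0↦2, 1↦3, 2↦1, 3↦4}  →  V:5 E:2  edges: 0-q->0 6-p->5
2. fire R0 via {0↦5, 1↦6, 2↦1, 3↦7}  →  V:2 E:1  edges: 0-q->0
final graph: no rule applies after step 2

Answer: 2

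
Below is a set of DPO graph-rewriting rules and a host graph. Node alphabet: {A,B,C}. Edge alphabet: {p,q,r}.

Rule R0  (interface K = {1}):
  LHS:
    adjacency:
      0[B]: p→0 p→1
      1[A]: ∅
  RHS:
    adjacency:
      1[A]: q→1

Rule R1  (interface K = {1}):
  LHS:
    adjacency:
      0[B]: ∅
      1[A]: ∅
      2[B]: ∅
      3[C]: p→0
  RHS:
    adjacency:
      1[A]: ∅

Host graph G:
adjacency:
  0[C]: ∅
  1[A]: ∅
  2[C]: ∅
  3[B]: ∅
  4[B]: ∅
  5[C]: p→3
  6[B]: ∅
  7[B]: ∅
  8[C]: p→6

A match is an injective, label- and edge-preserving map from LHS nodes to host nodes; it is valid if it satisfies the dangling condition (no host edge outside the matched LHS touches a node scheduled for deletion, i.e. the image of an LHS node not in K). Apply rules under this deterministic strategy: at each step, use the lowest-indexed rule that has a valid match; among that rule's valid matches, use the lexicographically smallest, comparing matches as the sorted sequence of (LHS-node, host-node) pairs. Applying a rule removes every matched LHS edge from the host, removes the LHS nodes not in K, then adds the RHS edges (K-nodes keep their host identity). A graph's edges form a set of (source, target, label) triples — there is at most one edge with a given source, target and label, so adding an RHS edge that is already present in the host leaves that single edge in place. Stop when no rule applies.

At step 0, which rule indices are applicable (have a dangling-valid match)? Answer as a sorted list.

R0: no valid match — LHS pattern not found
R1: 4 valid matches — {0↦3, 1↦1, 2↦4, 3↦5}, {0↦3, 1↦1, 2↦7, 3↦5}, {0↦6, 1↦1, 2↦4, 3↦8} (+1 more)

Answer: [R1]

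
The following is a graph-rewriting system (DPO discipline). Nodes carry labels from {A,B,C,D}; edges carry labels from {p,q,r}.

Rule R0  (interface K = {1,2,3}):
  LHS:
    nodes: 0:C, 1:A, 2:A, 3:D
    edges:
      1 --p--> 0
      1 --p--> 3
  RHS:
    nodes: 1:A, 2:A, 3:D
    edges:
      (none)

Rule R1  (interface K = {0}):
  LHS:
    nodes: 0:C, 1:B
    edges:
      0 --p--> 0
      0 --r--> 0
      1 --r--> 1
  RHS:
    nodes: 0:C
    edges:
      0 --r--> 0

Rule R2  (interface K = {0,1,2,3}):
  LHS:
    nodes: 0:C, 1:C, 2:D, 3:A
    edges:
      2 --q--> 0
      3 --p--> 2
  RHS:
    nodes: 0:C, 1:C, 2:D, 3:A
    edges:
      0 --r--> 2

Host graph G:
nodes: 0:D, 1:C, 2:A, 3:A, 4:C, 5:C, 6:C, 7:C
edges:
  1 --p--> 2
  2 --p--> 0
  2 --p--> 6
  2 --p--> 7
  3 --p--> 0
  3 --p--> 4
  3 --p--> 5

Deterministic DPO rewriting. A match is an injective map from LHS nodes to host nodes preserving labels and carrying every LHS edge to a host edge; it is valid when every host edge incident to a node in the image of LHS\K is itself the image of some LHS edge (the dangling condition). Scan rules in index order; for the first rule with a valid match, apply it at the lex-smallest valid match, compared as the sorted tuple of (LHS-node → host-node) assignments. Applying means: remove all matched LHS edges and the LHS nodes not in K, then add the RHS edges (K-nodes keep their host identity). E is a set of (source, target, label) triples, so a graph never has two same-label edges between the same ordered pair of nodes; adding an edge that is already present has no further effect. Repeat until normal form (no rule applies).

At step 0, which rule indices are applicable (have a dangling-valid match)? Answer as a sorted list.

R0: 4 valid matches — {0↦4, 1↦3, 2↦2, 3↦0}, {0↦5, 1↦3, 2↦2, 3↦0}, {0↦6, 1↦2, 2↦3, 3↦0} (+1 more)
R1: no valid match — LHS pattern not found
R2: no valid match — LHS pattern not found

Answer: [R0]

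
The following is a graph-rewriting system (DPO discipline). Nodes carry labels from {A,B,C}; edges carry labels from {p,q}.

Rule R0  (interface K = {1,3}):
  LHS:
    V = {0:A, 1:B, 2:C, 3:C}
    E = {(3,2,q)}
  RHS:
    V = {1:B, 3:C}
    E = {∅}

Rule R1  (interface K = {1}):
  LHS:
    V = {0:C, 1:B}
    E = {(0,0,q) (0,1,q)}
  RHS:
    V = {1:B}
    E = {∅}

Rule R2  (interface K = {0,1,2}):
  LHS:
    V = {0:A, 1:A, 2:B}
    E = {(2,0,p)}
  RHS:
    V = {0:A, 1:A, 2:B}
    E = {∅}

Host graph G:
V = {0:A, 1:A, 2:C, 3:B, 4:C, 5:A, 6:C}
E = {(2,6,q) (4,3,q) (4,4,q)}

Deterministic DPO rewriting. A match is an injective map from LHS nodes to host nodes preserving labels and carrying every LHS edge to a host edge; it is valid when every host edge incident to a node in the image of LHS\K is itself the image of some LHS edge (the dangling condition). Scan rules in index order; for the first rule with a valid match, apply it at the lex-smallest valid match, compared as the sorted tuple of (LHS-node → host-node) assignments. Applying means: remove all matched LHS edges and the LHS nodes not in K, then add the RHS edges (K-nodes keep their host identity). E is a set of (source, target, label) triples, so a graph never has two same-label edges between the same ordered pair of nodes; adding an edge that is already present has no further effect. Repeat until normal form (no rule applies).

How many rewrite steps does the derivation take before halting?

Answer: 2

Derivation:
start.  V:7 E:3  edges: 2-q->6 4-q->3 4-q->4
1. fire R0 via {0↦0, 1↦3, 2↦6, 3↦2}  →  V:5 E:2  edges: 4-q->3 4-q->4
2. fire R1 via {0↦4, 1↦3}  →  V:4 E:0  edges: ∅
final graph: no rule applies after step 2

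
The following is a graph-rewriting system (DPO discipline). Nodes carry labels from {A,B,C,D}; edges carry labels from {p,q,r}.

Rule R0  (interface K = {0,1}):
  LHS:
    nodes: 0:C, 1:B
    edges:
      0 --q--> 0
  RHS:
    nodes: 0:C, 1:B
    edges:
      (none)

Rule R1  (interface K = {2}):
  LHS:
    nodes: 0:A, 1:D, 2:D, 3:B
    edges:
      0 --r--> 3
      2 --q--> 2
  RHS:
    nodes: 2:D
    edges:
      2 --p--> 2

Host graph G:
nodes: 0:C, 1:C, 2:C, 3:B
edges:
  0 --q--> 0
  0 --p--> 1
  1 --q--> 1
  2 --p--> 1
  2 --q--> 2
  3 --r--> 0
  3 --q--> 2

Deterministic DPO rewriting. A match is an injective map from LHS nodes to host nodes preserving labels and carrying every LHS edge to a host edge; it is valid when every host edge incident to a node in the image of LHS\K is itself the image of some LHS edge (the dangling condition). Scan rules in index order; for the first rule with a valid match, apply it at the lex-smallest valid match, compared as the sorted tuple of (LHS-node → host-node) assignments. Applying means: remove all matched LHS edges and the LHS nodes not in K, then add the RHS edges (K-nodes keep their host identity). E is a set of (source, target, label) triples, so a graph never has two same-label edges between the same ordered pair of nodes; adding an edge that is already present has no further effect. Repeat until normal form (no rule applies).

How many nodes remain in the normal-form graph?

Answer: 4

Steps:
start.  V:4 E:7  edges: 0-q->0 0-p->1 1-q->1 2-p->1 2-q->2 3-r->0 3-q->2
1. fire R0 via {0↦0, 1↦3}  →  V:4 E:6  edges: 0-p->1 1-q->1 2-p->1 2-q->2 3-r->0 3-q->2
2. fire R0 via {0↦1, 1↦3}  →  V:4 E:5  edges: 0-p->1 2-p->1 2-q->2 3-r->0 3-q->2
3. fire R0 via {0↦2, 1↦3}  →  V:4 E:4  edges: 0-p->1 2-p->1 3-r->0 3-q->2
halt: no rule applies after step 3
NF nodes: {0:C, 1:C, 2:C, 3:B}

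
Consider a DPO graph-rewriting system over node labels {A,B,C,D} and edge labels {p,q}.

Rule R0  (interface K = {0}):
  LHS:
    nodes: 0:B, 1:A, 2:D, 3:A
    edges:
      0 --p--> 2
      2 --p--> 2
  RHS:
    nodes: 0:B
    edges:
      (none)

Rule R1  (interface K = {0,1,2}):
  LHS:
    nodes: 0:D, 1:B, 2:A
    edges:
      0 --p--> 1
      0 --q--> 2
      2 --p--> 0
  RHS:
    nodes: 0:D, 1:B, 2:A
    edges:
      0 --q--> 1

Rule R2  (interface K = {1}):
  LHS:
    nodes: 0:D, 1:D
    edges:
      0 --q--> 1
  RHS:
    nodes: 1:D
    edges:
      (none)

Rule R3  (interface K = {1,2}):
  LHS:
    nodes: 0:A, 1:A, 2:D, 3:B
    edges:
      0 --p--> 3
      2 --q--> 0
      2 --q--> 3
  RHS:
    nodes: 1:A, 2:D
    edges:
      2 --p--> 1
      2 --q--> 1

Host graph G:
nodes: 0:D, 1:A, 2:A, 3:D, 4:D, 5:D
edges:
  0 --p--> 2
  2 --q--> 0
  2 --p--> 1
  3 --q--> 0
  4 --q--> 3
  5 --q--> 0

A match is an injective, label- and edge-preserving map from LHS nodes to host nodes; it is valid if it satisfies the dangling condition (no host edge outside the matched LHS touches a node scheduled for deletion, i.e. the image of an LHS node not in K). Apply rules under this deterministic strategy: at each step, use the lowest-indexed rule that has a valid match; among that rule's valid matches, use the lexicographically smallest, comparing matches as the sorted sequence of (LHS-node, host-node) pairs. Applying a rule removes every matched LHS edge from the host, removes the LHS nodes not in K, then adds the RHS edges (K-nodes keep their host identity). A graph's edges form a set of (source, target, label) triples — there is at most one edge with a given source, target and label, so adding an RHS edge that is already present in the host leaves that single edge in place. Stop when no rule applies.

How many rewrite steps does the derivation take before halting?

Answer: 3

Steps:
initial: |V|=6 |E|=6  E = 0-p->2 2-q->0 2-p->1 3-q->0 4-q->3 5-q->0
step 1: apply R2 at {0↦4, 1↦3}  → |V|=5 |E|=5  E = 0-p->2 2-q->0 2-p->1 3-q->0 5-q->0
step 2: apply R2 at {0↦3, 1↦0}  → |V|=4 |E|=4  E = 0-p->2 2-q->0 2-p->1 5-q->0
step 3: apply R2 at {0↦5, 1↦0}  → |V|=3 |E|=3  E = 0-p->2 2-q->0 2-p->1
final graph: no rule applies after step 3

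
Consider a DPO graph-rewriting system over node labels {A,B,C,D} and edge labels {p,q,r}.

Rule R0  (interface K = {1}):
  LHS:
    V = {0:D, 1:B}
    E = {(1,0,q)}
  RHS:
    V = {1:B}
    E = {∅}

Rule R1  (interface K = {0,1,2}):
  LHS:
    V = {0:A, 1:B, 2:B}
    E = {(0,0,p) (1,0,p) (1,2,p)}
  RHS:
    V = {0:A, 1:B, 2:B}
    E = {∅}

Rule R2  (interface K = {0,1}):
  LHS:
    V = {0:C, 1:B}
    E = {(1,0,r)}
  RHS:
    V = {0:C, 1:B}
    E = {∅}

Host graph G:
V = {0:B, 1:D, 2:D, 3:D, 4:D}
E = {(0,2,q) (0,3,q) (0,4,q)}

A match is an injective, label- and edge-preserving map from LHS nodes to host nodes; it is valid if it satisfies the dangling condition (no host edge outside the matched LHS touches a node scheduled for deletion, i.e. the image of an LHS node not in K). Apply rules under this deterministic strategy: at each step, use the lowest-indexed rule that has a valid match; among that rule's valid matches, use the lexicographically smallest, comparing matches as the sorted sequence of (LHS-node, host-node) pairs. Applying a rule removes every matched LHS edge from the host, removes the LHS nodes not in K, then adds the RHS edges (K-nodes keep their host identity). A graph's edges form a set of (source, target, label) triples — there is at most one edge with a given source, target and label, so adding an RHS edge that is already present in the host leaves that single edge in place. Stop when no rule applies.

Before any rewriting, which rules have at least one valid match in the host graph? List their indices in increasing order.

R0: 3 valid matches — {0↦2, 1↦0}, {0↦3, 1↦0}, {0↦4, 1↦0}
R1: no valid match — LHS pattern not found
R2: no valid match — LHS pattern not found

Answer: [R0]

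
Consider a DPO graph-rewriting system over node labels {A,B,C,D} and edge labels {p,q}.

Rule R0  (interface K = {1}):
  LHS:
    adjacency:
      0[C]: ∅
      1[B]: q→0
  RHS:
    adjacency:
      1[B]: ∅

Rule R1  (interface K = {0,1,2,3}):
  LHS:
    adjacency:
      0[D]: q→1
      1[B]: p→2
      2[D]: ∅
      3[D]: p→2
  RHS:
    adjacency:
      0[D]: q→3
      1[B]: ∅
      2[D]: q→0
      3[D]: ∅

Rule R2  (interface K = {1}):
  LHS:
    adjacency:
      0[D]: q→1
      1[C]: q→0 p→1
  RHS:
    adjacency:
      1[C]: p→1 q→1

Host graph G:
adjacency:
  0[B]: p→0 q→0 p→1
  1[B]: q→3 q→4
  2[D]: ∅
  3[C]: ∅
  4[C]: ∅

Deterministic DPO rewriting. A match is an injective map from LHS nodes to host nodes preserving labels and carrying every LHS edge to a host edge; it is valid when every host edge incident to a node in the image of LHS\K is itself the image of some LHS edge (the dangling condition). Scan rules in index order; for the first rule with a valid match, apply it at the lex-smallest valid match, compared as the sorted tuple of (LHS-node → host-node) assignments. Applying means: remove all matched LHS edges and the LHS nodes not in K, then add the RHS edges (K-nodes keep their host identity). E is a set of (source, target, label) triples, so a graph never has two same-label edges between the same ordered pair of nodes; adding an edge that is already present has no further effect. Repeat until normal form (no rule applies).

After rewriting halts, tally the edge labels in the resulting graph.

start.  V:5 E:5  edges: 0-p->0 0-q->0 0-p->1 1-q->3 1-q->4
1. fire R0 via {0↦3, 1↦1}  →  V:4 E:4  edges: 0-p->0 0-q->0 0-p->1 1-q->4
2. fire R0 via {0↦4, 1↦1}  →  V:3 E:3  edges: 0-p->0 0-q->0 0-p->1
halt: no rule applies after step 2
NF edges: [(0, 0, 'p'), (0, 0, 'q'), (0, 1, 'p')]

Answer: p:2 q:1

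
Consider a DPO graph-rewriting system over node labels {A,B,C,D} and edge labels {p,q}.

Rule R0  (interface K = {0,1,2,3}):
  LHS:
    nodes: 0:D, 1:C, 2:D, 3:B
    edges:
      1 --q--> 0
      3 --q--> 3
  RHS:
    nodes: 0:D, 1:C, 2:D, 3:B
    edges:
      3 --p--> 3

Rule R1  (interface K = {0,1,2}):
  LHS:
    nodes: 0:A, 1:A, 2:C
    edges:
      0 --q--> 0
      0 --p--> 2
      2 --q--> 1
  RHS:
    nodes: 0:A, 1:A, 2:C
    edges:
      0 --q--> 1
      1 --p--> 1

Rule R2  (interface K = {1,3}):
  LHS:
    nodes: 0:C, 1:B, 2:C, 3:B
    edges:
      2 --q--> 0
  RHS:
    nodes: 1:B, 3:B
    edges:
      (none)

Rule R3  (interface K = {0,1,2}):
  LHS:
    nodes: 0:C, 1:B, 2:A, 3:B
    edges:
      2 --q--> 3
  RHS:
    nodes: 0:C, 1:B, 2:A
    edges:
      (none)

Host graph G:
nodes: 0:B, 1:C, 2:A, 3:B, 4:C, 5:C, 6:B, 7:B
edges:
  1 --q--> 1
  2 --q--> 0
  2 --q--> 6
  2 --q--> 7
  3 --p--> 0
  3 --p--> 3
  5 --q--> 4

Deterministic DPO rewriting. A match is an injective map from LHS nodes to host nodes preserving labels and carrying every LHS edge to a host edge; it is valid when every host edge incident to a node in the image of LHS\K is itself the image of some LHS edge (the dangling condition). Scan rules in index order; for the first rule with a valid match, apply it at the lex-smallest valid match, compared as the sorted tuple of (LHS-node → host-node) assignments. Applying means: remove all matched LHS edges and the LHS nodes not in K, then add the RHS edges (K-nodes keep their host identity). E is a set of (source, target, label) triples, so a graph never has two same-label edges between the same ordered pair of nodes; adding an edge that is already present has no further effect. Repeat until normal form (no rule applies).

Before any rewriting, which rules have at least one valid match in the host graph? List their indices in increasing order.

R0: no valid match — LHS pattern not found
R1: no valid match — LHS pattern not found
R2: 12 valid matches — {0↦4, 1↦0, 2↦5, 3↦3}, {0↦4, 1↦0, 2↦5, 3↦6}, {0↦4, 1↦0, 2↦5, 3↦7} (+9 more)
R3: 18 valid matches — {0↦1, 1↦0, 2↦2, 3↦6}, {0↦1, 1↦0, 2↦2, 3↦7}, {0↦1, 1↦3, 2↦2, 3↦6} (+15 more)

Answer: [R2,R3]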